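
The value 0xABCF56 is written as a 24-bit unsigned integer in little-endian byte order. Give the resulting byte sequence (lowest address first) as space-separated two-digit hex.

56 CF AB

Split into bytes (most-significant first): AB CF 56.
In little-endian order the low byte comes first in memory.
So at ascending addresses the bytes are 56 CF AB.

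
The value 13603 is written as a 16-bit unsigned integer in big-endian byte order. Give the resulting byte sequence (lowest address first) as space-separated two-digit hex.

35 23

13603 in hexadecimal, padded to 16 bits, is 0x3523.
Split into bytes (most-significant first): 35 23.
Big-endian stores the most-significant byte at the lowest address.
So the memory order matches the most-significant-first order: 35 23.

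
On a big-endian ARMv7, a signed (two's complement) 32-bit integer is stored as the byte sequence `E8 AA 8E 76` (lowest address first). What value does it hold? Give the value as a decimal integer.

Big-endian: lowest address holds the most-significant byte.
The bytes are already most-significant first: 0xE8AA8E76.
Top bit is set, so as a signed 32-bit value this is 0xE8AA8E76 − 2^32 = -391475594.

-391475594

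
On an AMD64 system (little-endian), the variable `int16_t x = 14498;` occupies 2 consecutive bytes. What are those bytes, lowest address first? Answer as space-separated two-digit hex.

A2 38

14498 in hexadecimal, padded to 16 bits, is 0x38A2.
Split into bytes (most-significant first): 38 A2.
In little-endian order the low byte comes first in memory.
So at ascending addresses the bytes are A2 38.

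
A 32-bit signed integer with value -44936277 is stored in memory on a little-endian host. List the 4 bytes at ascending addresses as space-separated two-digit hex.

Two's complement of -44936277 in 32 bits: 44936277 = 0x02ADAC55; invert → 0xFD5253AA; add 1 → 0xFD5253AB.
Split into bytes (most-significant first): FD 52 53 AB.
In little-endian order the low byte comes first in memory.
So at ascending addresses the bytes are AB 53 52 FD.

AB 53 52 FD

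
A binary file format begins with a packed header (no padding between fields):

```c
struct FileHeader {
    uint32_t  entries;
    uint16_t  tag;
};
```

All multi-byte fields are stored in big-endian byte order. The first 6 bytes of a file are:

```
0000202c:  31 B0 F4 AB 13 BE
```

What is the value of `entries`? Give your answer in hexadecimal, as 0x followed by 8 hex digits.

`entries` is the first field, at byte offset 0, occupying 4 bytes.
Bytes at offsets 0..3: 31 B0 F4 AB.
In big-endian order the high byte comes first in memory.
The bytes are already most-significant first: 0x31B0F4AB.

0x31B0F4AB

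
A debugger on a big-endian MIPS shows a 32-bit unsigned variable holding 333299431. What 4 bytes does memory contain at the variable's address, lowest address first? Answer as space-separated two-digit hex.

333299431 in hexadecimal, padded to 32 bits, is 0x13DDBEE7.
Split into bytes (most-significant first): 13 DD BE E7.
In big-endian order the high byte comes first in memory.
So the memory order matches the most-significant-first order: 13 DD BE E7.

13 DD BE E7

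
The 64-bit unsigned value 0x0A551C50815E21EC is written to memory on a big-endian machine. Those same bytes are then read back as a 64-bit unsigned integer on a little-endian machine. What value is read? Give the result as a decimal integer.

17014984776670270730

Stored big-endian, the bytes at ascending addresses are 0A 55 1C 50 81 5E 21 EC.
Read back as little-endian, the first byte is least significant, giving 0xEC215E81501C550A.
0xEC215E81501C550A = 17014984776670270730.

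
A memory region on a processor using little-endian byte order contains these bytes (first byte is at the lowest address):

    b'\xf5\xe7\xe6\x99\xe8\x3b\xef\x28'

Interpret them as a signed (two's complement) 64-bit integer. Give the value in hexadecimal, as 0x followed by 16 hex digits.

Little-endian: lowest address holds the least-significant byte.
Reassemble most-significant byte first: 28 EF 3B E8 99 E6 E7 F5 → 0x28EF3BE899E6E7F5.

0x28EF3BE899E6E7F5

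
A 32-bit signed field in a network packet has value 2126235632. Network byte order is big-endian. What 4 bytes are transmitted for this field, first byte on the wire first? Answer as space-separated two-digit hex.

7E BB C7 F0

2126235632 in hexadecimal, padded to 32 bits, is 0x7EBBC7F0.
Split into bytes (most-significant first): 7E BB C7 F0.
Big-endian: lowest address holds the most-significant byte.
So the memory order matches the most-significant-first order: 7E BB C7 F0.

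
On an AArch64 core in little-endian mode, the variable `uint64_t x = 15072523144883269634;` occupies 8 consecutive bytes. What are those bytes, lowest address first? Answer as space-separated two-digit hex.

15072523144883269634 in hexadecimal, padded to 64 bits, is 0xD12C5BF14F9EF002.
Split into bytes (most-significant first): D1 2C 5B F1 4F 9E F0 02.
Little-endian stores the least-significant byte at the lowest address.
So at ascending addresses the bytes are 02 F0 9E 4F F1 5B 2C D1.

02 F0 9E 4F F1 5B 2C D1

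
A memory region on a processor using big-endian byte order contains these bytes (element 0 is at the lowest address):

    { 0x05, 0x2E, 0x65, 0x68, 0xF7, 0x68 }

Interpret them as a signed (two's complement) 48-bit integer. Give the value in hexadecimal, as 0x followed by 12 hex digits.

Big-endian: lowest address holds the most-significant byte.
The bytes are already most-significant first: 0x052E6568F768.

0x052E6568F768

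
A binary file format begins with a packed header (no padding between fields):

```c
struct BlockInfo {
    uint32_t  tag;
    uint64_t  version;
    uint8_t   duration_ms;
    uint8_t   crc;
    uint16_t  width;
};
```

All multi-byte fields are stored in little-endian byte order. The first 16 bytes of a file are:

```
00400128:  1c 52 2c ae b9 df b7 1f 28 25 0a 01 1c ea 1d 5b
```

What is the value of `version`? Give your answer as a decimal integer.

`version` follows `tag` (4 bytes), so it starts at byte offset 4 and occupies 8 bytes.
Bytes at offsets 4..11: B9 DF B7 1F 28 25 0A 01.
Little-endian: lowest address holds the least-significant byte.
Reassemble most-significant byte first: 01 0A 25 28 1F B7 DF B9 → 0x010A25281FB7DFB9.
0x010A25281FB7DFB9 = 74913198066098105.

74913198066098105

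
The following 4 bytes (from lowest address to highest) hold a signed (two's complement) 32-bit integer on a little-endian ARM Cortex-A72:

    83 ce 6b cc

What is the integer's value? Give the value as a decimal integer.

In little-endian order the low byte comes first in memory.
Reassemble most-significant byte first: CC 6B CE 83 → 0xCC6BCE83.
Top bit is set, so as a signed 32-bit value this is 0xCC6BCE83 − 2^32 = -865350013.

-865350013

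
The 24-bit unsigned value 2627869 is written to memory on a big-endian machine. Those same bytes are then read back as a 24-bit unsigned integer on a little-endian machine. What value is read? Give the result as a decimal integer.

1906984

2627869 in 24-bit hexadecimal is 0x28191D.
Stored big-endian, the bytes at ascending addresses are 28 19 1D.
Read back as little-endian, the first byte is least significant, giving 0x1D1928.
0x1D1928 = 1906984.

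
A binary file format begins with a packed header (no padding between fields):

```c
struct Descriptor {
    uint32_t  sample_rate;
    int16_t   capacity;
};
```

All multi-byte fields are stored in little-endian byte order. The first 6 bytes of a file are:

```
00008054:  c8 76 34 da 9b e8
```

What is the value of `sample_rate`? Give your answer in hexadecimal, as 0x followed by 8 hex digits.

`sample_rate` is the first field, at byte offset 0, occupying 4 bytes.
Bytes at offsets 0..3: C8 76 34 DA.
Little-endian: lowest address holds the least-significant byte.
Reassemble most-significant byte first: DA 34 76 C8 → 0xDA3476C8.

0xDA3476C8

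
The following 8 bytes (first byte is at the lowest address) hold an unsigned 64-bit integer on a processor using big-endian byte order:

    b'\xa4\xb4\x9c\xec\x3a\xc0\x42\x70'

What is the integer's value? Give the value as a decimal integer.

11868283456439992944

Big-endian stores the most-significant byte at the lowest address.
The bytes are already most-significant first: 0xA4B49CEC3AC04270.
0xA4B49CEC3AC04270 = 11868283456439992944.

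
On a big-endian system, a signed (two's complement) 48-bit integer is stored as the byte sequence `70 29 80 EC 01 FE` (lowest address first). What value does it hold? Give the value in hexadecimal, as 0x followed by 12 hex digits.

Big-endian stores the most-significant byte at the lowest address.
The bytes are already most-significant first: 0x702980EC01FE.

0x702980EC01FE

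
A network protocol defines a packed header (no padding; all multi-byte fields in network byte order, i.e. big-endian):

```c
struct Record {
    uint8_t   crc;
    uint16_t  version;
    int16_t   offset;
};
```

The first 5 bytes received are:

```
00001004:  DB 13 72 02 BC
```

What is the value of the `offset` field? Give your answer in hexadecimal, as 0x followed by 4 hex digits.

`offset` follows `crc` (1 B), `version` (2 B), so it starts at offset 1 + 2 = 3 and occupies 2 bytes.
Bytes at offsets 3..4: 02 BC.
Big-endian stores the most-significant byte at the lowest address.
The bytes are already most-significant first: 0x02BC.

0x02BC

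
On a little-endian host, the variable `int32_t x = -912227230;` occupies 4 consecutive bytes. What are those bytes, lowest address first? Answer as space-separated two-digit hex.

Two's complement of -912227230 in 32 bits: 912227230 = 0x365F7B9E; invert → 0xC9A08461; add 1 → 0xC9A08462.
Split into bytes (most-significant first): C9 A0 84 62.
In little-endian order the low byte comes first in memory.
So at ascending addresses the bytes are 62 84 A0 C9.

62 84 A0 C9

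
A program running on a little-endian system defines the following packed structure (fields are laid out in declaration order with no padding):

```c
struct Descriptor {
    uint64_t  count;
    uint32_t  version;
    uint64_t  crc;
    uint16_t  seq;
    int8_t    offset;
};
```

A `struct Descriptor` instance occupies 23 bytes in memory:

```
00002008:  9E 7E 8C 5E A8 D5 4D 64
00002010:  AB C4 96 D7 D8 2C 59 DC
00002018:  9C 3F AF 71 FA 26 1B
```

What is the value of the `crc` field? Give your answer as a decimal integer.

8191836190154501336

`crc` follows `count` (8 B), `version` (4 B), so it starts at offset 8 + 4 = 12 and occupies 8 bytes.
Bytes at offsets 12..19: D8 2C 59 DC 9C 3F AF 71.
Little-endian stores the least-significant byte at the lowest address.
Reassemble most-significant byte first: 71 AF 3F 9C DC 59 2C D8 → 0x71AF3F9CDC592CD8.
0x71AF3F9CDC592CD8 = 8191836190154501336.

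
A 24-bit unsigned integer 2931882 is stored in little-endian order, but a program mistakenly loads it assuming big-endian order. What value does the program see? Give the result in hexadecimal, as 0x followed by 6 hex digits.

2931882 in 24-bit hexadecimal is 0x2CBCAA.
Stored little-endian, the bytes at ascending addresses are AA BC 2C.
Read back as big-endian, the last byte is least significant, giving 0xAABC2C.

0xAABC2C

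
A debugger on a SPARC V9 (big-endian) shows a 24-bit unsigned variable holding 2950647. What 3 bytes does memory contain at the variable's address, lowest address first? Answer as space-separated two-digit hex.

2950647 in hexadecimal, padded to 24 bits, is 0x2D05F7.
Split into bytes (most-significant first): 2D 05 F7.
In big-endian order the high byte comes first in memory.
So the memory order matches the most-significant-first order: 2D 05 F7.

2D 05 F7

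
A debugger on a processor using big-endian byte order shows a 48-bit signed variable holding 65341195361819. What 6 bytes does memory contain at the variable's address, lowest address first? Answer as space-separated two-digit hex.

65341195361819 in hexadecimal, padded to 48 bits, is 0x3B6D6EBD1E1B.
Split into bytes (most-significant first): 3B 6D 6E BD 1E 1B.
In big-endian order the high byte comes first in memory.
So the memory order matches the most-significant-first order: 3B 6D 6E BD 1E 1B.

3B 6D 6E BD 1E 1B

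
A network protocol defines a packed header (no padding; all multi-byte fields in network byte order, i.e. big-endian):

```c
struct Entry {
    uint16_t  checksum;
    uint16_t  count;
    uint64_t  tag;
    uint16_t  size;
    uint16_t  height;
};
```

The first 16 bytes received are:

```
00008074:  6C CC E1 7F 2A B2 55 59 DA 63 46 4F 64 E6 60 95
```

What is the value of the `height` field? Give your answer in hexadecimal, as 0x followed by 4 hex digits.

`height` follows `checksum` (2 B), `count` (2 B), `tag` (8 B), `size` (2 B), so it starts at offset 2 + 2 + 8 + 2 = 14 and occupies 2 bytes.
Bytes at offsets 14..15: 60 95.
In big-endian order the high byte comes first in memory.
The bytes are already most-significant first: 0x6095.

0x6095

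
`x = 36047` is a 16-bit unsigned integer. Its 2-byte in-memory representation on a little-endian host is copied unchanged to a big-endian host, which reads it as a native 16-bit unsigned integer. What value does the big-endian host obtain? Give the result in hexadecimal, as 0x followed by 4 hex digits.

36047 in 16-bit hexadecimal is 0x8CCF.
Stored little-endian, the bytes at ascending addresses are CF 8C.
Read back as big-endian, the last byte is least significant, giving 0xCF8C.

0xCF8C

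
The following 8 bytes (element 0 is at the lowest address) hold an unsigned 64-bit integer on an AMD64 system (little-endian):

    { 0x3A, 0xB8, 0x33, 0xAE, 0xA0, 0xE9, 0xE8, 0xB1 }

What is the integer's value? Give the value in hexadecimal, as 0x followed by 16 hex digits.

0xB1E8E9A0AE33B83A

Little-endian: lowest address holds the least-significant byte.
Reassemble most-significant byte first: B1 E8 E9 A0 AE 33 B8 3A → 0xB1E8E9A0AE33B83A.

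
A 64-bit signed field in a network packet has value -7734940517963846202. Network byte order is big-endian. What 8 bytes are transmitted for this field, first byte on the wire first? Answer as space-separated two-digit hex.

94 A7 F8 94 93 FD 2D C6

Two's complement of -7734940517963846202 in 64 bits: 7734940517963846202 = 0x6B58076B6C02D23A; invert → 0x94A7F89493FD2DC5; add 1 → 0x94A7F89493FD2DC6.
Split into bytes (most-significant first): 94 A7 F8 94 93 FD 2D C6.
Big-endian: lowest address holds the most-significant byte.
So the memory order matches the most-significant-first order: 94 A7 F8 94 93 FD 2D C6.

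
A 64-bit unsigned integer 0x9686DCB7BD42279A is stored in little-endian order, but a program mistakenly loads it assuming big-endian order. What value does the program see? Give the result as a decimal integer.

Stored little-endian, the bytes at ascending addresses are 9A 27 42 BD B7 DC 86 96.
Read back as big-endian, the last byte is least significant, giving 0x9A2742BDB7DC8696.
0x9A2742BDB7DC8696 = 11107920388533552790.

11107920388533552790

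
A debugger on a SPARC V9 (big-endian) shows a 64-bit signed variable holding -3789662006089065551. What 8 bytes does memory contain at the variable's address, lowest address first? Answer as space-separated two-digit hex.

Two's complement of -3789662006089065551 in 64 bits: 3789662006089065551 = 0x349795841BBBA44F; invert → 0xCB686A7BE4445BB0; add 1 → 0xCB686A7BE4445BB1.
Split into bytes (most-significant first): CB 68 6A 7B E4 44 5B B1.
In big-endian order the high byte comes first in memory.
So the memory order matches the most-significant-first order: CB 68 6A 7B E4 44 5B B1.

CB 68 6A 7B E4 44 5B B1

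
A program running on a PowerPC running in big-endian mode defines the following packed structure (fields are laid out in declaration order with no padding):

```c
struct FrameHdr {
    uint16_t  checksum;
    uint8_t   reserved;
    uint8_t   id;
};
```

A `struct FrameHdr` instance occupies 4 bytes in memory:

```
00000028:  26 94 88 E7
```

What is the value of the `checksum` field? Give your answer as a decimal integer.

9876

`checksum` is the first field, at byte offset 0, occupying 2 bytes.
Bytes at offsets 0..1: 26 94.
Big-endian: lowest address holds the most-significant byte.
The bytes are already most-significant first: 0x2694.
0x2694 = 9876.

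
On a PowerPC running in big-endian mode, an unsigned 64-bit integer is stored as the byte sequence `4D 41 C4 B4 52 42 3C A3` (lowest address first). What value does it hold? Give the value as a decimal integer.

Big-endian: lowest address holds the most-significant byte.
The bytes are already most-significant first: 0x4D41C4B452423CA3.
0x4D41C4B452423CA3 = 5566946893159873699.

5566946893159873699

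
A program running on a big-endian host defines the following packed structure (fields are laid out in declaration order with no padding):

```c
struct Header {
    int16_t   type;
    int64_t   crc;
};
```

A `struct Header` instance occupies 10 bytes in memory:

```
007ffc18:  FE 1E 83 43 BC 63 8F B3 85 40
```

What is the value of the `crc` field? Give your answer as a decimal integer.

-8988133295502686912

`crc` follows `type` (2 bytes), so it starts at byte offset 2 and occupies 8 bytes.
Bytes at offsets 2..9: 83 43 BC 63 8F B3 85 40.
Big-endian stores the most-significant byte at the lowest address.
The bytes are already most-significant first: 0x8343BC638FB38540.
Top bit is set, so as a signed 64-bit value this is 0x8343BC638FB38540 − 2^64 = -8988133295502686912.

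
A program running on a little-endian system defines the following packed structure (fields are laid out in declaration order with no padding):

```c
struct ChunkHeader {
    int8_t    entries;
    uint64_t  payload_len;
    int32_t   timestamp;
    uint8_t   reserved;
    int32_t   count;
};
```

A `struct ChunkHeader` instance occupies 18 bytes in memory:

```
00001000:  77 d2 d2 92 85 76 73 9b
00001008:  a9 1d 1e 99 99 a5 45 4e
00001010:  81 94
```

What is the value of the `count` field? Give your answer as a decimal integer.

`count` follows `entries` (1 B), `payload_len` (8 B), `timestamp` (4 B), `reserved` (1 B), so it starts at offset 1 + 8 + 4 + 1 = 14 and occupies 4 bytes.
Bytes at offsets 14..17: 45 4E 81 94.
Little-endian: lowest address holds the least-significant byte.
Reassemble most-significant byte first: 94 81 4E 45 → 0x94814E45.
Top bit is set, so as a signed 32-bit value this is 0x94814E45 − 2^32 = -1803465147.

-1803465147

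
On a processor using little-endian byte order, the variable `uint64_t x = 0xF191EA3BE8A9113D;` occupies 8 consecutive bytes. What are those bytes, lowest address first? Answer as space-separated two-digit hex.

3D 11 A9 E8 3B EA 91 F1

Split into bytes (most-significant first): F1 91 EA 3B E8 A9 11 3D.
In little-endian order the low byte comes first in memory.
So at ascending addresses the bytes are 3D 11 A9 E8 3B EA 91 F1.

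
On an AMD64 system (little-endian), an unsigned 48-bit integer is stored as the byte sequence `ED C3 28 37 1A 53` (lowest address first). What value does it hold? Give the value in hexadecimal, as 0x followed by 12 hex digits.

In little-endian order the low byte comes first in memory.
Reassemble most-significant byte first: 53 1A 37 28 C3 ED → 0x531A3728C3ED.

0x531A3728C3ED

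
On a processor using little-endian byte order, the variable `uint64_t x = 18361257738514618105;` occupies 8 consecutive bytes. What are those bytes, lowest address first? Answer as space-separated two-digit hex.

18361257738514618105 in hexadecimal, padded to 64 bits, is 0xFED04AA18D8E56F9.
Split into bytes (most-significant first): FE D0 4A A1 8D 8E 56 F9.
In little-endian order the low byte comes first in memory.
So at ascending addresses the bytes are F9 56 8E 8D A1 4A D0 FE.

F9 56 8E 8D A1 4A D0 FE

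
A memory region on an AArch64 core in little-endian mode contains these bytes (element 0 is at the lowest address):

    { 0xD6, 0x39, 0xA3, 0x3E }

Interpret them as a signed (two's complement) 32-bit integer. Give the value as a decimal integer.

Little-endian: lowest address holds the least-significant byte.
Reassemble most-significant byte first: 3E A3 39 D6 → 0x3EA339D6.
0x3EA339D6 = 1050884566.

1050884566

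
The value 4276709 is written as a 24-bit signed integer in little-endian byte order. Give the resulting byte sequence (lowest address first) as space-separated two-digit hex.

E5 41 41

4276709 in hexadecimal, padded to 24 bits, is 0x4141E5.
Split into bytes (most-significant first): 41 41 E5.
In little-endian order the low byte comes first in memory.
So at ascending addresses the bytes are E5 41 41.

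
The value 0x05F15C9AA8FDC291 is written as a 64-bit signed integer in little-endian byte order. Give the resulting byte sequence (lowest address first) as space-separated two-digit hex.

91 C2 FD A8 9A 5C F1 05

Split into bytes (most-significant first): 05 F1 5C 9A A8 FD C2 91.
In little-endian order the low byte comes first in memory.
So at ascending addresses the bytes are 91 C2 FD A8 9A 5C F1 05.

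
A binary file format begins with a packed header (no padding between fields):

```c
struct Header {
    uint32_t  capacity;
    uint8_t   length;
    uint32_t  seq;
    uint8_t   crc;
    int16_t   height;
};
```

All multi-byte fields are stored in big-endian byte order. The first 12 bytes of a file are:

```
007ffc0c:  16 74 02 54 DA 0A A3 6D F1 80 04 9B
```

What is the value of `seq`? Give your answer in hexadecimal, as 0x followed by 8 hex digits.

`seq` follows `capacity` (4 B), `length` (1 B), so it starts at offset 4 + 1 = 5 and occupies 4 bytes.
Bytes at offsets 5..8: 0A A3 6D F1.
In big-endian order the high byte comes first in memory.
The bytes are already most-significant first: 0x0AA36DF1.

0x0AA36DF1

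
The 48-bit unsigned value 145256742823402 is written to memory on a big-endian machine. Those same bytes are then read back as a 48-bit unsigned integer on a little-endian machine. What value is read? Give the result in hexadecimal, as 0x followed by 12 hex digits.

145256742823402 in 48-bit hexadecimal is 0x841C388EA5EA.
Stored big-endian, the bytes at ascending addresses are 84 1C 38 8E A5 EA.
Read back as little-endian, the first byte is least significant, giving 0xEAA58E381C84.

0xEAA58E381C84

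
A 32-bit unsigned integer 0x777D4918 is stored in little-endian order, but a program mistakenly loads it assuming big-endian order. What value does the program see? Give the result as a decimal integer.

407469431

Stored little-endian, the bytes at ascending addresses are 18 49 7D 77.
Read back as big-endian, the last byte is least significant, giving 0x18497D77.
0x18497D77 = 407469431.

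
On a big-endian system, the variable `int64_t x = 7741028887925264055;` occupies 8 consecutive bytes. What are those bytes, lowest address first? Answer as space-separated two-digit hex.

7741028887925264055 in hexadecimal, padded to 64 bits, is 0x6B6DA8C284D28EB7.
Split into bytes (most-significant first): 6B 6D A8 C2 84 D2 8E B7.
In big-endian order the high byte comes first in memory.
So the memory order matches the most-significant-first order: 6B 6D A8 C2 84 D2 8E B7.

6B 6D A8 C2 84 D2 8E B7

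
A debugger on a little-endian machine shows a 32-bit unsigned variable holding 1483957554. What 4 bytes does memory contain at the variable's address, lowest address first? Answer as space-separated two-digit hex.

32 65 73 58

1483957554 in hexadecimal, padded to 32 bits, is 0x58736532.
Split into bytes (most-significant first): 58 73 65 32.
Little-endian stores the least-significant byte at the lowest address.
So at ascending addresses the bytes are 32 65 73 58.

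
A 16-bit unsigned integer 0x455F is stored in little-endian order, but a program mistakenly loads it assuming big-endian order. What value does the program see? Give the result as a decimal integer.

24389

Stored little-endian, the bytes at ascending addresses are 5F 45.
Read back as big-endian, the last byte is least significant, giving 0x5F45.
0x5F45 = 24389.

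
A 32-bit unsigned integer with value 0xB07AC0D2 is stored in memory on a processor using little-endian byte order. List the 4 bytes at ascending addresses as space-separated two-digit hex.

D2 C0 7A B0

Split into bytes (most-significant first): B0 7A C0 D2.
Little-endian stores the least-significant byte at the lowest address.
So at ascending addresses the bytes are D2 C0 7A B0.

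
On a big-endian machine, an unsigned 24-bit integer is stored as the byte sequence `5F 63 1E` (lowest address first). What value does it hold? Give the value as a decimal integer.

6251294

In big-endian order the high byte comes first in memory.
The bytes are already most-significant first: 0x5F631E.
0x5F631E = 6251294.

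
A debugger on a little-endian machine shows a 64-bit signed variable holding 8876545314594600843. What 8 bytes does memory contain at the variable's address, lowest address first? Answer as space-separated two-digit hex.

8B B7 11 05 EF D2 2F 7B

8876545314594600843 in hexadecimal, padded to 64 bits, is 0x7B2FD2EF0511B78B.
Split into bytes (most-significant first): 7B 2F D2 EF 05 11 B7 8B.
Little-endian: lowest address holds the least-significant byte.
So at ascending addresses the bytes are 8B B7 11 05 EF D2 2F 7B.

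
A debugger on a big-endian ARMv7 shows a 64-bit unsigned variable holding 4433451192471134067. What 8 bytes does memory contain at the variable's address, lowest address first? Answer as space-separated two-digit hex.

3D 86 C8 5E C0 46 1F 73

4433451192471134067 in hexadecimal, padded to 64 bits, is 0x3D86C85EC0461F73.
Split into bytes (most-significant first): 3D 86 C8 5E C0 46 1F 73.
Big-endian: lowest address holds the most-significant byte.
So the memory order matches the most-significant-first order: 3D 86 C8 5E C0 46 1F 73.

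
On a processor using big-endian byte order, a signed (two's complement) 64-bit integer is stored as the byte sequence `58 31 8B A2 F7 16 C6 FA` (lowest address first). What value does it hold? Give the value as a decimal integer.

In big-endian order the high byte comes first in memory.
The bytes are already most-significant first: 0x58318BA2F716C6FA.
0x58318BA2F716C6FA = 6355014081242908410.

6355014081242908410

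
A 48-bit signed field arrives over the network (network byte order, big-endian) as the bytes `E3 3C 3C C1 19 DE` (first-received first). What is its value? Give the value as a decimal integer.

Big-endian stores the most-significant byte at the lowest address.
The bytes are already most-significant first: 0xE33C3CC119DE.
Top bit is set, so as a signed 48-bit value this is 0xE33C3CC119DE − 2^48 = -31627119879714.

-31627119879714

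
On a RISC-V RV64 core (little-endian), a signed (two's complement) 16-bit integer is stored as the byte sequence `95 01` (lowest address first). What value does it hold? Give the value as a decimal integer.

405

In little-endian order the low byte comes first in memory.
Reassemble most-significant byte first: 01 95 → 0x0195.
0x0195 = 405.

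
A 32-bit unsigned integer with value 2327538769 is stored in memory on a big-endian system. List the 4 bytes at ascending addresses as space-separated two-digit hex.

2327538769 in hexadecimal, padded to 32 bits, is 0x8ABB6C51.
Split into bytes (most-significant first): 8A BB 6C 51.
Big-endian stores the most-significant byte at the lowest address.
So the memory order matches the most-significant-first order: 8A BB 6C 51.

8A BB 6C 51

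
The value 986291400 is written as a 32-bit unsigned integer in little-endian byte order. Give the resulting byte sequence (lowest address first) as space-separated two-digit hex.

986291400 in hexadecimal, padded to 32 bits, is 0x3AC99CC8.
Split into bytes (most-significant first): 3A C9 9C C8.
In little-endian order the low byte comes first in memory.
So at ascending addresses the bytes are C8 9C C9 3A.

C8 9C C9 3A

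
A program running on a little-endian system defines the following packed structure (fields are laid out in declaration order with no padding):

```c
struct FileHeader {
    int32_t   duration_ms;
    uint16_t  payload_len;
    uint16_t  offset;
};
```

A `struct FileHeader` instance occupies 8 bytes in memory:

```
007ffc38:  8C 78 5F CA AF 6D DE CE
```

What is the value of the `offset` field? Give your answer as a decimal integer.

52958

`offset` follows `duration_ms` (4 B), `payload_len` (2 B), so it starts at offset 4 + 2 = 6 and occupies 2 bytes.
Bytes at offsets 6..7: DE CE.
In little-endian order the low byte comes first in memory.
Reassemble most-significant byte first: CE DE → 0xCEDE.
0xCEDE = 52958.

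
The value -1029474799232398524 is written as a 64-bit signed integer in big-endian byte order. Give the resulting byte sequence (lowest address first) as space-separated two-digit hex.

Two's complement of -1029474799232398524 in 64 bits: 1029474799232398524 = 0x0E496DE02176B4BC; invert → 0xF1B6921FDE894B43; add 1 → 0xF1B6921FDE894B44.
Split into bytes (most-significant first): F1 B6 92 1F DE 89 4B 44.
In big-endian order the high byte comes first in memory.
So the memory order matches the most-significant-first order: F1 B6 92 1F DE 89 4B 44.

F1 B6 92 1F DE 89 4B 44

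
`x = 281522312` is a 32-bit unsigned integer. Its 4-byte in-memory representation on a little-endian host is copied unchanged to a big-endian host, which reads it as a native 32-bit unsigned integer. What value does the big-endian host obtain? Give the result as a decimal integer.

281522312 in 32-bit hexadecimal is 0x10C7B088.
Stored little-endian, the bytes at ascending addresses are 88 B0 C7 10.
Read back as big-endian, the last byte is least significant, giving 0x88B0C710.
0x88B0C710 = 2293286672.

2293286672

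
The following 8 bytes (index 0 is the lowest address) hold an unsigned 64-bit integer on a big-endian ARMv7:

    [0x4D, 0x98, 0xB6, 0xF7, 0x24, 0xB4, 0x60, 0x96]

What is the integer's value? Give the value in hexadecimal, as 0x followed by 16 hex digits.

Big-endian: lowest address holds the most-significant byte.
The bytes are already most-significant first: 0x4D98B6F724B46096.

0x4D98B6F724B46096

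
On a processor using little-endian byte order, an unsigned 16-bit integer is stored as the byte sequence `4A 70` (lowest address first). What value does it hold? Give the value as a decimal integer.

28746

In little-endian order the low byte comes first in memory.
Reassemble most-significant byte first: 70 4A → 0x704A.
0x704A = 28746.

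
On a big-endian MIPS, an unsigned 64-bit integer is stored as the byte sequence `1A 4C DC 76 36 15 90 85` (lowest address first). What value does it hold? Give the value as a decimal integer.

In big-endian order the high byte comes first in memory.
The bytes are already most-significant first: 0x1A4CDC7636159085.
0x1A4CDC7636159085 = 1895131943487770757.

1895131943487770757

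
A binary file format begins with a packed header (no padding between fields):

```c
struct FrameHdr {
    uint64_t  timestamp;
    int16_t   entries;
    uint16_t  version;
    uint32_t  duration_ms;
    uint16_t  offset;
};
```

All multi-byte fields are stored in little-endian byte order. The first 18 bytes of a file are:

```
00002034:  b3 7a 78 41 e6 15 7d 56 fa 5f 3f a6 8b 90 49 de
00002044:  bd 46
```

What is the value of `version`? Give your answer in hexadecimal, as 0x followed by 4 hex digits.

`version` follows `timestamp` (8 B), `entries` (2 B), so it starts at offset 8 + 2 = 10 and occupies 2 bytes.
Bytes at offsets 10..11: 3F A6.
Little-endian stores the least-significant byte at the lowest address.
Reassemble most-significant byte first: A6 3F → 0xA63F.

0xA63F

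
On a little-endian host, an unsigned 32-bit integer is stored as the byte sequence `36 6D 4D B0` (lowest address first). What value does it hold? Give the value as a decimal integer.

2957864246

In little-endian order the low byte comes first in memory.
Reassemble most-significant byte first: B0 4D 6D 36 → 0xB04D6D36.
0xB04D6D36 = 2957864246.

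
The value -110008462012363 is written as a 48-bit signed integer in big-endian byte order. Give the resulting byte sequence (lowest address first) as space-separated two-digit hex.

Two's complement of -110008462012363 in 48 bits: 110008462012363 = 0x640D574CEFCB; invert → 0x9BF2A8B31034; add 1 → 0x9BF2A8B31035.
Split into bytes (most-significant first): 9B F2 A8 B3 10 35.
Big-endian stores the most-significant byte at the lowest address.
So the memory order matches the most-significant-first order: 9B F2 A8 B3 10 35.

9B F2 A8 B3 10 35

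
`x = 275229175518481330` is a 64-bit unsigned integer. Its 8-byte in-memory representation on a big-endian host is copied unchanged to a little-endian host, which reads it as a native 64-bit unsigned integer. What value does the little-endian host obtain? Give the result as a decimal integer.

12847531783344869635

275229175518481330 in 64-bit hexadecimal is 0x03D1CF7A169A4BB2.
Stored big-endian, the bytes at ascending addresses are 03 D1 CF 7A 16 9A 4B B2.
Read back as little-endian, the first byte is least significant, giving 0xB24B9A167ACFD103.
0xB24B9A167ACFD103 = 12847531783344869635.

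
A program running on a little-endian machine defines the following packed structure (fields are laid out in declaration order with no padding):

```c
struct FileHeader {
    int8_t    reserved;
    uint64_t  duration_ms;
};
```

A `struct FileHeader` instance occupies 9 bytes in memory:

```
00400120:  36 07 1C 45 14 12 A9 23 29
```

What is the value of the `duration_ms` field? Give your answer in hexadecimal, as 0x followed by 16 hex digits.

`duration_ms` follows `reserved` (1 byte), so it starts at byte offset 1 and occupies 8 bytes.
Bytes at offsets 1..8: 07 1C 45 14 12 A9 23 29.
In little-endian order the low byte comes first in memory.
Reassemble most-significant byte first: 29 23 A9 12 14 45 1C 07 → 0x2923A91214451C07.

0x2923A91214451C07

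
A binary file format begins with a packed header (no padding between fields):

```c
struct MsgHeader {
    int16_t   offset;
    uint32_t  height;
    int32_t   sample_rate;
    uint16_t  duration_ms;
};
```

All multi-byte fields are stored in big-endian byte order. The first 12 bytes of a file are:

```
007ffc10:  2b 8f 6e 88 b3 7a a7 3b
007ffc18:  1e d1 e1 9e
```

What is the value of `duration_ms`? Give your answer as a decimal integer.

57758

`duration_ms` follows `offset` (2 B), `height` (4 B), `sample_rate` (4 B), so it starts at offset 2 + 4 + 4 = 10 and occupies 2 bytes.
Bytes at offsets 10..11: E1 9E.
Big-endian: lowest address holds the most-significant byte.
The bytes are already most-significant first: 0xE19E.
0xE19E = 57758.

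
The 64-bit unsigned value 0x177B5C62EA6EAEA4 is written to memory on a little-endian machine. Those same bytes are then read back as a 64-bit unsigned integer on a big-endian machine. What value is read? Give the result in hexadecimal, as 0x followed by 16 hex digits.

0xA4AE6EEA625C7B17

Stored little-endian, the bytes at ascending addresses are A4 AE 6E EA 62 5C 7B 17.
Read back as big-endian, the last byte is least significant, giving 0xA4AE6EEA625C7B17.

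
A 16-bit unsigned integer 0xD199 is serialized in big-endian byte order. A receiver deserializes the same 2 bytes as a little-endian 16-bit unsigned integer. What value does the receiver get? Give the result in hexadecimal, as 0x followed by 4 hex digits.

Stored big-endian, the bytes at ascending addresses are D1 99.
Read back as little-endian, the first byte is least significant, giving 0x99D1.

0x99D1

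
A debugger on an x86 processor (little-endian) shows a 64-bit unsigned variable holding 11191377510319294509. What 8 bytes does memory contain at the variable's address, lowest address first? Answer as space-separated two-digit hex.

2D 88 E0 19 8D C2 4F 9B

11191377510319294509 in hexadecimal, padded to 64 bits, is 0x9B4FC28D19E0882D.
Split into bytes (most-significant first): 9B 4F C2 8D 19 E0 88 2D.
Little-endian stores the least-significant byte at the lowest address.
So at ascending addresses the bytes are 2D 88 E0 19 8D C2 4F 9B.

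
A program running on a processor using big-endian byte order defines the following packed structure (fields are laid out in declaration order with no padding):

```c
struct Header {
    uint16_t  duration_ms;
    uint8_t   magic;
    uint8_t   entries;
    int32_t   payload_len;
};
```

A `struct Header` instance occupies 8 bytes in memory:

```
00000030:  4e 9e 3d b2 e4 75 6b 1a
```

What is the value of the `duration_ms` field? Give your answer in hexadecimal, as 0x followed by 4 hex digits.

0x4E9E

`duration_ms` is the first field, at byte offset 0, occupying 2 bytes.
Bytes at offsets 0..1: 4E 9E.
In big-endian order the high byte comes first in memory.
The bytes are already most-significant first: 0x4E9E.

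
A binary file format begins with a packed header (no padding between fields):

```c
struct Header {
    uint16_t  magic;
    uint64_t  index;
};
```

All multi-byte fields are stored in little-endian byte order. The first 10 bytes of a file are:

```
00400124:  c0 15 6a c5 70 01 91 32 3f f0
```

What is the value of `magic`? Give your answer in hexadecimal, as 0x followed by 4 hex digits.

`magic` is the first field, at byte offset 0, occupying 2 bytes.
Bytes at offsets 0..1: C0 15.
Little-endian stores the least-significant byte at the lowest address.
Reassemble most-significant byte first: 15 C0 → 0x15C0.

0x15C0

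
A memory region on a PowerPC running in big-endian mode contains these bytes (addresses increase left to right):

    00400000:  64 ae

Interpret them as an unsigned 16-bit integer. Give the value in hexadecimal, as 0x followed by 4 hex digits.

0x64AE

In big-endian order the high byte comes first in memory.
The bytes are already most-significant first: 0x64AE.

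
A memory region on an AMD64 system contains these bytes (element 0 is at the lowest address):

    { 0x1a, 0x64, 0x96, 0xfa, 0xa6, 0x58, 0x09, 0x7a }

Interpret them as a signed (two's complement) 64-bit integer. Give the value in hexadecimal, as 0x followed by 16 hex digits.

0x7A0958A6FA96641A

In little-endian order the low byte comes first in memory.
Reassemble most-significant byte first: 7A 09 58 A6 FA 96 64 1A → 0x7A0958A6FA96641A.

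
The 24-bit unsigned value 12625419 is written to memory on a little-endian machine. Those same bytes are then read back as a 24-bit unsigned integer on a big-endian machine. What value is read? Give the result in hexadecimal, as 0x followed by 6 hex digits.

12625419 in 24-bit hexadecimal is 0xC0A60B.
Stored little-endian, the bytes at ascending addresses are 0B A6 C0.
Read back as big-endian, the last byte is least significant, giving 0x0BA6C0.

0x0BA6C0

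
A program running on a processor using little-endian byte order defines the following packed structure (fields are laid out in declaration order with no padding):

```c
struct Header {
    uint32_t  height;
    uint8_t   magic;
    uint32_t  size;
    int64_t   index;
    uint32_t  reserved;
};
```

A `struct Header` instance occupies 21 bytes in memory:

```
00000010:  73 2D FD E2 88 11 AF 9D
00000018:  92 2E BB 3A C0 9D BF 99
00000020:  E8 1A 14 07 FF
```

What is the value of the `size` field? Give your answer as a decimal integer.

`size` follows `height` (4 B), `magic` (1 B), so it starts at offset 4 + 1 = 5 and occupies 4 bytes.
Bytes at offsets 5..8: 11 AF 9D 92.
In little-endian order the low byte comes first in memory.
Reassemble most-significant byte first: 92 9D AF 11 → 0x929DAF11.
0x929DAF11 = 2459807505.

2459807505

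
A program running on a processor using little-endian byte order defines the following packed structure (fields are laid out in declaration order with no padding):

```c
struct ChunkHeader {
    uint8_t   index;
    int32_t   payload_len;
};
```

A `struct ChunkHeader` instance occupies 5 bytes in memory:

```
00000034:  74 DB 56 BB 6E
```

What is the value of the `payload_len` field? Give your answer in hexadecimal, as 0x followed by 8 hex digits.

0x6EBB56DB

`payload_len` follows `index` (1 byte), so it starts at byte offset 1 and occupies 4 bytes.
Bytes at offsets 1..4: DB 56 BB 6E.
Little-endian: lowest address holds the least-significant byte.
Reassemble most-significant byte first: 6E BB 56 DB → 0x6EBB56DB.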